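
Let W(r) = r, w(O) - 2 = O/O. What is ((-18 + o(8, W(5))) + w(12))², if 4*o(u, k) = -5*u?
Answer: 625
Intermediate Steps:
w(O) = 3 (w(O) = 2 + O/O = 2 + 1 = 3)
o(u, k) = -5*u/4 (o(u, k) = (-5*u)/4 = -5*u/4)
((-18 + o(8, W(5))) + w(12))² = ((-18 - 5/4*8) + 3)² = ((-18 - 10) + 3)² = (-28 + 3)² = (-25)² = 625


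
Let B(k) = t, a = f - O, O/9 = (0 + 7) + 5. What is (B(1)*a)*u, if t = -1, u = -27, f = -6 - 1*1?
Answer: -3105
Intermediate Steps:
f = -7 (f = -6 - 1 = -7)
O = 108 (O = 9*((0 + 7) + 5) = 9*(7 + 5) = 9*12 = 108)
a = -115 (a = -7 - 1*108 = -7 - 108 = -115)
B(k) = -1
(B(1)*a)*u = -1*(-115)*(-27) = 115*(-27) = -3105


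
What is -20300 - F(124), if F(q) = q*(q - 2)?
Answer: -35428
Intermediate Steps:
F(q) = q*(-2 + q)
-20300 - F(124) = -20300 - 124*(-2 + 124) = -20300 - 124*122 = -20300 - 1*15128 = -20300 - 15128 = -35428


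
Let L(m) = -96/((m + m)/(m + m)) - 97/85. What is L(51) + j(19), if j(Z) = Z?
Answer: -6642/85 ≈ -78.141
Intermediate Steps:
L(m) = -8257/85 (L(m) = -96/((2*m)/((2*m))) - 97*1/85 = -96/((2*m)*(1/(2*m))) - 97/85 = -96/1 - 97/85 = -96*1 - 97/85 = -96 - 97/85 = -8257/85)
L(51) + j(19) = -8257/85 + 19 = -6642/85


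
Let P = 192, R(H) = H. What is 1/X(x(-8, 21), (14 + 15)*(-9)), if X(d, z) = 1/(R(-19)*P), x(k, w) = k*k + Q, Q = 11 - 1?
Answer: -3648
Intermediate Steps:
Q = 10
x(k, w) = 10 + k² (x(k, w) = k*k + 10 = k² + 10 = 10 + k²)
X(d, z) = -1/3648 (X(d, z) = 1/(-19*192) = -1/19*1/192 = -1/3648)
1/X(x(-8, 21), (14 + 15)*(-9)) = 1/(-1/3648) = -3648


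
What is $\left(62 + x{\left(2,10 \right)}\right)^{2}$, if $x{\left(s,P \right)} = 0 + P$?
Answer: $5184$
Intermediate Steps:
$x{\left(s,P \right)} = P$
$\left(62 + x{\left(2,10 \right)}\right)^{2} = \left(62 + 10\right)^{2} = 72^{2} = 5184$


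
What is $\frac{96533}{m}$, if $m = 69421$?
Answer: $\frac{96533}{69421} \approx 1.3905$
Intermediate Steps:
$\frac{96533}{m} = \frac{96533}{69421}$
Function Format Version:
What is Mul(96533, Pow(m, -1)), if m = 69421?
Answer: Rational(96533, 69421) ≈ 1.3905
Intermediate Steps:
Mul(96533, Pow(m, -1)) = Mul(96533, Pow(69421, -1)) = Mul(96533, Rational(1, 69421)) = Rational(96533, 69421)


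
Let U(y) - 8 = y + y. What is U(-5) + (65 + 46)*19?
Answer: 2107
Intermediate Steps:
U(y) = 8 + 2*y (U(y) = 8 + (y + y) = 8 + 2*y)
U(-5) + (65 + 46)*19 = (8 + 2*(-5)) + (65 + 46)*19 = (8 - 10) + 111*19 = -2 + 2109 = 2107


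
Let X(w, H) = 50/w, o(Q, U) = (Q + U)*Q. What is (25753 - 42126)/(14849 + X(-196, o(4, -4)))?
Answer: -1604554/1455177 ≈ -1.1027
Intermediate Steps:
o(Q, U) = Q*(Q + U)
(25753 - 42126)/(14849 + X(-196, o(4, -4))) = (25753 - 42126)/(14849 + 50/(-196)) = -16373/(14849 + 50*(-1/196)) = -16373/(14849 - 25/98) = -16373/1455177/98 = -16373*98/1455177 = -1604554/1455177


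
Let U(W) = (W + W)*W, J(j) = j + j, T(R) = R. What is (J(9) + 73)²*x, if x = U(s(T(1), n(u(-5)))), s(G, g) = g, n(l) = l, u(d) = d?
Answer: 414050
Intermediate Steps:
J(j) = 2*j
U(W) = 2*W² (U(W) = (2*W)*W = 2*W²)
x = 50 (x = 2*(-5)² = 2*25 = 50)
(J(9) + 73)²*x = (2*9 + 73)²*50 = (18 + 73)²*50 = 91²*50 = 8281*50 = 414050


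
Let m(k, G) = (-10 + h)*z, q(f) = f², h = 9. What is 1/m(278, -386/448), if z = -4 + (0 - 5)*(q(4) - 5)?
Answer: 1/59 ≈ 0.016949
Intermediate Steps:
z = -59 (z = -4 + (0 - 5)*(4² - 5) = -4 - 5*(16 - 5) = -4 - 5*11 = -4 - 55 = -59)
m(k, G) = 59 (m(k, G) = (-10 + 9)*(-59) = -1*(-59) = 59)
1/m(278, -386/448) = 1/59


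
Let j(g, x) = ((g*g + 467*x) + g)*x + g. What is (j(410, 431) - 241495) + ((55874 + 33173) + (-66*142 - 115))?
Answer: 159216672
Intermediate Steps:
j(g, x) = g + x*(g + g**2 + 467*x) (j(g, x) = ((g**2 + 467*x) + g)*x + g = (g + g**2 + 467*x)*x + g = x*(g + g**2 + 467*x) + g = g + x*(g + g**2 + 467*x))
(j(410, 431) - 241495) + ((55874 + 33173) + (-66*142 - 115)) = ((410 + 467*431**2 + 410*431 + 431*410**2) - 241495) + ((55874 + 33173) + (-66*142 - 115)) = ((410 + 467*185761 + 176710 + 431*168100) - 241495) + (89047 + (-9372 - 115)) = ((410 + 86750387 + 176710 + 72451100) - 241495) + (89047 - 9487) = (159378607 - 241495) + 79560 = 159137112 + 79560 = 159216672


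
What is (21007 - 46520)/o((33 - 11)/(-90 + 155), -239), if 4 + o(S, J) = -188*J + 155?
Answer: -25513/45083 ≈ -0.56591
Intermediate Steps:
o(S, J) = 151 - 188*J (o(S, J) = -4 + (-188*J + 155) = -4 + (155 - 188*J) = 151 - 188*J)
(21007 - 46520)/o((33 - 11)/(-90 + 155), -239) = (21007 - 46520)/(151 - 188*(-239)) = -25513/(151 + 44932) = -25513/45083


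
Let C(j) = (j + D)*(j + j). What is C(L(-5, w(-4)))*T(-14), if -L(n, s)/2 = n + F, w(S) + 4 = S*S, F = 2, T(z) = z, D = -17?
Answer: 1848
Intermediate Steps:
w(S) = -4 + S² (w(S) = -4 + S*S = -4 + S²)
L(n, s) = -4 - 2*n (L(n, s) = -2*(n + 2) = -2*(2 + n) = -4 - 2*n)
C(j) = 2*j*(-17 + j) (C(j) = (j - 17)*(j + j) = (-17 + j)*(2*j) = 2*j*(-17 + j))
C(L(-5, w(-4)))*T(-14) = (2*(-4 - 2*(-5))*(-17 + (-4 - 2*(-5))))*(-14) = (2*(-4 + 10)*(-17 + (-4 + 10)))*(-14) = (2*6*(-17 + 6))*(-14) = (2*6*(-11))*(-14) = -132*(-14) = 1848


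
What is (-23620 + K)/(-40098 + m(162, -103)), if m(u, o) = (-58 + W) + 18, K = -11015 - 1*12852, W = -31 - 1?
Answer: 15829/13390 ≈ 1.1822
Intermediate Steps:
W = -32
K = -23867 (K = -11015 - 12852 = -23867)
m(u, o) = -72 (m(u, o) = (-58 - 32) + 18 = -90 + 18 = -72)
(-23620 + K)/(-40098 + m(162, -103)) = (-23620 - 23867)/(-40098 - 72) = -47487/(-40170) = -47487*(-1/40170) = 15829/13390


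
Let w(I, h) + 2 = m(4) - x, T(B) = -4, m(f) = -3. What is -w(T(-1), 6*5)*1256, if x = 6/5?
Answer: 38936/5 ≈ 7787.2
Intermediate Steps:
x = 6/5 (x = 6*(1/5) = 6/5 ≈ 1.2000)
w(I, h) = -31/5 (w(I, h) = -2 + (-3 - 1*6/5) = -2 + (-3 - 6/5) = -2 - 21/5 = -31/5)
-w(T(-1), 6*5)*1256 = -1*(-31/5)*1256 = (31/5)*1256 = 38936/5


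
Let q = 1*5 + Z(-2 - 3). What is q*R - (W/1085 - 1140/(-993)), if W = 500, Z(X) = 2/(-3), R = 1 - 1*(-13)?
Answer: 12725834/215481 ≈ 59.058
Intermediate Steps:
R = 14 (R = 1 + 13 = 14)
Z(X) = -⅔ (Z(X) = 2*(-⅓) = -⅔)
q = 13/3 (q = 1*5 - ⅔ = 5 - ⅔ = 13/3 ≈ 4.3333)
q*R - (W/1085 - 1140/(-993)) = (13/3)*14 - (500/1085 - 1140/(-993)) = 182/3 - (500*(1/1085) - 1140*(-1/993)) = 182/3 - (100/217 + 380/331) = 182/3 - 1*115560/71827 = 182/3 - 115560/71827 = 12725834/215481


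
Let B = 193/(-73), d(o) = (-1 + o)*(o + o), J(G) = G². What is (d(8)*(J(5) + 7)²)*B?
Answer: -22134784/73 ≈ -3.0322e+5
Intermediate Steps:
d(o) = 2*o*(-1 + o) (d(o) = (-1 + o)*(2*o) = 2*o*(-1 + o))
B = -193/73 (B = 193*(-1/73) = -193/73 ≈ -2.6438)
(d(8)*(J(5) + 7)²)*B = ((2*8*(-1 + 8))*(5² + 7)²)*(-193/73) = ((2*8*7)*(25 + 7)²)*(-193/73) = (112*32²)*(-193/73) = (112*1024)*(-193/73) = 114688*(-193/73) = -22134784/73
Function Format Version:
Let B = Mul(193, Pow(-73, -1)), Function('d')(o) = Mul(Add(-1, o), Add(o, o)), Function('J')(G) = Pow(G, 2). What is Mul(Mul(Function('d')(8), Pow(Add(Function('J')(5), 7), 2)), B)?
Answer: Rational(-22134784, 73) ≈ -3.0322e+5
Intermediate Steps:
Function('d')(o) = Mul(2, o, Add(-1, o)) (Function('d')(o) = Mul(Add(-1, o), Mul(2, o)) = Mul(2, o, Add(-1, o)))
B = Rational(-193, 73) (B = Mul(193, Rational(-1, 73)) = Rational(-193, 73) ≈ -2.6438)
Mul(Mul(Function('d')(8), Pow(Add(Function('J')(5), 7), 2)), B) = Mul(Mul(Mul(2, 8, Add(-1, 8)), Pow(Add(Pow(5, 2), 7), 2)), Rational(-193, 73)) = Mul(Mul(Mul(2, 8, 7), Pow(Add(25, 7), 2)), Rational(-193, 73)) = Mul(Mul(112, Pow(32, 2)), Rational(-193, 73)) = Mul(Mul(112, 1024), Rational(-193, 73)) = Mul(114688, Rational(-193, 73)) = Rational(-22134784, 73)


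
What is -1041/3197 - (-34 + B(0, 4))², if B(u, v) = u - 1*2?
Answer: -4144353/3197 ≈ -1296.3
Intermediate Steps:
B(u, v) = -2 + u (B(u, v) = u - 2 = -2 + u)
-1041/3197 - (-34 + B(0, 4))² = -1041/3197 - (-34 + (-2 + 0))² = -1041*1/3197 - (-34 - 2)² = -1041/3197 - 1*(-36)² = -1041/3197 - 1*1296 = -1041/3197 - 1296 = -4144353/3197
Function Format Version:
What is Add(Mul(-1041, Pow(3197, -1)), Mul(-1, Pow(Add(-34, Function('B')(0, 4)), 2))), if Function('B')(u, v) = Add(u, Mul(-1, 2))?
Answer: Rational(-4144353, 3197) ≈ -1296.3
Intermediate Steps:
Function('B')(u, v) = Add(-2, u) (Function('B')(u, v) = Add(u, -2) = Add(-2, u))
Add(Mul(-1041, Pow(3197, -1)), Mul(-1, Pow(Add(-34, Function('B')(0, 4)), 2))) = Add(Mul(-1041, Pow(3197, -1)), Mul(-1, Pow(Add(-34, Add(-2, 0)), 2))) = Add(Mul(-1041, Rational(1, 3197)), Mul(-1, Pow(Add(-34, -2), 2))) = Add(Rational(-1041, 3197), Mul(-1, Pow(-36, 2))) = Add(Rational(-1041, 3197), Mul(-1, 1296)) = Add(Rational(-1041, 3197), -1296) = Rational(-4144353, 3197)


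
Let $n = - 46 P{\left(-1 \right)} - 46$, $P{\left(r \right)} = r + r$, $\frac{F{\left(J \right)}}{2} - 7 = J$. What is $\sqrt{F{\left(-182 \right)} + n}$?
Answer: $4 i \sqrt{19} \approx 17.436 i$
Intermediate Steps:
$F{\left(J \right)} = 14 + 2 J$
$P{\left(r \right)} = 2 r$
$n = 46$ ($n = - 46 \cdot 2 \left(-1\right) - 46 = \left(-46\right) \left(-2\right) - 46 = 92 - 46 = 46$)
$\sqrt{F{\left(-182 \right)} + n} = \sqrt{\left(14 + 2 \left(-182\right)\right) + 46} = \sqrt{\left(14 - 364\right) + 46} = \sqrt{-350 + 46} = \sqrt{-304} = 4 i \sqrt{19}$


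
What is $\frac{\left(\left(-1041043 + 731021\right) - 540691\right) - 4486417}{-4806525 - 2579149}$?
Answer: $\frac{2668565}{3692837} \approx 0.72263$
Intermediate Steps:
$\frac{\left(\left(-1041043 + 731021\right) - 540691\right) - 4486417}{-4806525 - 2579149} = \frac{\left(-310022 - 540691\right) - 4486417}{-7385674} = \left(-850713 - 4486417\right) \left(- \frac{1}{7385674}\right) = \left(-5337130\right) \left(- \frac{1}{7385674}\right) = \frac{2668565}{3692837}$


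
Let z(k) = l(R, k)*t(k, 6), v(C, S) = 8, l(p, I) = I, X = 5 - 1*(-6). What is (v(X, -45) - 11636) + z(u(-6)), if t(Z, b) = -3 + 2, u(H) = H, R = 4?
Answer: -11622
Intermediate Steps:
X = 11 (X = 5 + 6 = 11)
t(Z, b) = -1
z(k) = -k (z(k) = k*(-1) = -k)
(v(X, -45) - 11636) + z(u(-6)) = (8 - 11636) - 1*(-6) = -11628 + 6 = -11622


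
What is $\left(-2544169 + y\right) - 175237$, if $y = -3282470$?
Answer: $-6001876$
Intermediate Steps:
$\left(-2544169 + y\right) - 175237 = \left(-2544169 - 3282470\right) - 175237 = -5826639 - 175237 = -6001876$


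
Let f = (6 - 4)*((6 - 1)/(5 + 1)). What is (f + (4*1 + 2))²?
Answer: 529/9 ≈ 58.778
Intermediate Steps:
f = 5/3 (f = 2*(5/6) = 2*(5*(⅙)) = 2*(⅚) = 5/3 ≈ 1.6667)
(f + (4*1 + 2))² = (5/3 + (4*1 + 2))² = (5/3 + (4 + 2))² = (5/3 + 6)² = (23/3)² = 529/9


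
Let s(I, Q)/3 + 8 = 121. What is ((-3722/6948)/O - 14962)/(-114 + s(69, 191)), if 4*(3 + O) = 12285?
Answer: -318962927084/4796595225 ≈ -66.498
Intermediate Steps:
s(I, Q) = 339 (s(I, Q) = -24 + 3*121 = -24 + 363 = 339)
O = 12273/4 (O = -3 + (1/4)*12285 = -3 + 12285/4 = 12273/4 ≈ 3068.3)
((-3722/6948)/O - 14962)/(-114 + s(69, 191)) = ((-3722/6948)/(12273/4) - 14962)/(-114 + 339) = (-3722*1/6948*(4/12273) - 14962)/225 = (-1861/3474*4/12273 - 14962)*(1/225) = (-3722/21318201 - 14962)*(1/225) = -318962927084/21318201*1/225 = -318962927084/4796595225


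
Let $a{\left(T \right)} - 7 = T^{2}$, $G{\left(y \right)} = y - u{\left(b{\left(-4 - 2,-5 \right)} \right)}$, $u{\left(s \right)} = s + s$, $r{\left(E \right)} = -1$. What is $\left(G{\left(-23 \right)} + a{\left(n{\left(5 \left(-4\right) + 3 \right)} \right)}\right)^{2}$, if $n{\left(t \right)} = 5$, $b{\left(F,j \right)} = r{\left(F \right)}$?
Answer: $121$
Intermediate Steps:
$b{\left(F,j \right)} = -1$
$u{\left(s \right)} = 2 s$
$G{\left(y \right)} = 2 + y$ ($G{\left(y \right)} = y - 2 \left(-1\right) = y - -2 = y + 2 = 2 + y$)
$a{\left(T \right)} = 7 + T^{2}$
$\left(G{\left(-23 \right)} + a{\left(n{\left(5 \left(-4\right) + 3 \right)} \right)}\right)^{2} = \left(\left(2 - 23\right) + \left(7 + 5^{2}\right)\right)^{2} = \left(-21 + \left(7 + 25\right)\right)^{2} = \left(-21 + 32\right)^{2} = 11^{2} = 121$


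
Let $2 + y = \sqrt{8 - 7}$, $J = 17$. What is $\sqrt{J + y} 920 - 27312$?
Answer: $-23632$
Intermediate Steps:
$y = -1$ ($y = -2 + \sqrt{8 - 7} = -2 + \sqrt{1} = -2 + 1 = -1$)
$\sqrt{J + y} 920 - 27312 = \sqrt{17 - 1} \cdot 920 - 27312 = \sqrt{16} \cdot 920 - 27312 = 4 \cdot 920 - 27312 = 3680 - 27312 = -23632$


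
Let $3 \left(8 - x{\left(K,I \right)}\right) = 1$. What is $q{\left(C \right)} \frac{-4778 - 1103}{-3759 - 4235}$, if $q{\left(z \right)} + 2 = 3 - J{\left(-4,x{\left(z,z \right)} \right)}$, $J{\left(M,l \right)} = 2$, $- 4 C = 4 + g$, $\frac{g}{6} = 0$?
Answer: $- \frac{5881}{7994} \approx -0.73568$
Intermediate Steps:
$g = 0$ ($g = 6 \cdot 0 = 0$)
$C = -1$ ($C = - \frac{4 + 0}{4} = \left(- \frac{1}{4}\right) 4 = -1$)
$x{\left(K,I \right)} = \frac{23}{3}$ ($x{\left(K,I \right)} = 8 - \frac{1}{3} = \frac{23}{3}$)
$q{\left(z \right)} = -1$ ($q{\left(z \right)} = -2 + \left(3 - 2\right) = -2 + 1 = -1$)
$q{\left(C \right)} \frac{-4778 - 1103}{-3759 - 4235} = - \frac{-4778 - 1103}{-3759 - 4235} = - \frac{-5881}{-7994} = - \frac{\left(-5881\right) \left(-1\right)}{7994} = \left(-1\right) \frac{5881}{7994} = - \frac{5881}{7994}$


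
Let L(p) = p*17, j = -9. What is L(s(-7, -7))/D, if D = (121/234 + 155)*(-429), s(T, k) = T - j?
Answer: -204/400301 ≈ -0.00050962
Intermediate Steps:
s(T, k) = 9 + T (s(T, k) = T - 1*(-9) = T + 9 = 9 + T)
L(p) = 17*p
D = -400301/6 (D = (121*(1/234) + 155)*(-429) = (121/234 + 155)*(-429) = (36391/234)*(-429) = -400301/6 ≈ -66717.)
L(s(-7, -7))/D = (17*(9 - 7))/(-400301/6) = (17*2)*(-6/400301) = 34*(-6/400301) = -204/400301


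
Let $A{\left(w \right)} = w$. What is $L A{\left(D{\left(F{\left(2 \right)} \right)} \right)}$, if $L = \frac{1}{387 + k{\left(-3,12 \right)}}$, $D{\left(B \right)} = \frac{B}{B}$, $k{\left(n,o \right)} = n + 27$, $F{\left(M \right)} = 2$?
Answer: $\frac{1}{411} \approx 0.0024331$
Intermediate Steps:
$k{\left(n,o \right)} = 27 + n$
$D{\left(B \right)} = 1$
$L = \frac{1}{411}$ ($L = \frac{1}{387 + \left(27 - 3\right)} = \frac{1}{387 + 24} = \frac{1}{411} \approx 0.0024331$)
$L A{\left(D{\left(F{\left(2 \right)} \right)} \right)} = \frac{1}{411} \cdot 1 = \frac{1}{411}$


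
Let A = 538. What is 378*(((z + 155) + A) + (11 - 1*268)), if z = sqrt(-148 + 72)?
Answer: 164808 + 756*I*sqrt(19) ≈ 1.6481e+5 + 3295.3*I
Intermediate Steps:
z = 2*I*sqrt(19) (z = sqrt(-76) = 2*I*sqrt(19) ≈ 8.7178*I)
378*(((z + 155) + A) + (11 - 1*268)) = 378*(((2*I*sqrt(19) + 155) + 538) + (11 - 1*268)) = 378*(((155 + 2*I*sqrt(19)) + 538) + (11 - 268)) = 378*((693 + 2*I*sqrt(19)) - 257) = 378*(436 + 2*I*sqrt(19)) = 164808 + 756*I*sqrt(19)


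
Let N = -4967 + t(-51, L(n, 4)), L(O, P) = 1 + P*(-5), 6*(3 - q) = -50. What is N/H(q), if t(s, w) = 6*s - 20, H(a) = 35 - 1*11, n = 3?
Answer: -5293/24 ≈ -220.54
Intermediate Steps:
q = 34/3 (q = 3 - ⅙*(-50) = 3 + 25/3 = 34/3 ≈ 11.333)
H(a) = 24 (H(a) = 35 - 11 = 24)
L(O, P) = 1 - 5*P
t(s, w) = -20 + 6*s
N = -5293 (N = -4967 + (-20 + 6*(-51)) = -4967 + (-20 - 306) = -4967 - 326 = -5293)
N/H(q) = -5293/24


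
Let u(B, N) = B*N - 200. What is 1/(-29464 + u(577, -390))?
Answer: -1/254694 ≈ -3.9263e-6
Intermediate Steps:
u(B, N) = -200 + B*N
1/(-29464 + u(577, -390)) = 1/(-29464 + (-200 + 577*(-390))) = 1/(-29464 + (-200 - 225030)) = 1/(-29464 - 225230) = 1/(-254694) = -1/254694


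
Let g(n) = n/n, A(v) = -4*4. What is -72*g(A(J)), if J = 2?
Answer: -72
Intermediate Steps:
A(v) = -16
g(n) = 1
-72*g(A(J)) = -72*1 = -72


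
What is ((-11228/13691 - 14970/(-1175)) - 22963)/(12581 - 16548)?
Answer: 73842459481/12763366295 ≈ 5.7855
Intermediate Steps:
((-11228/13691 - 14970/(-1175)) - 22963)/(12581 - 16548) = ((-11228*1/13691 - 14970*(-1/1175)) - 22963)/(-3967) = ((-11228/13691 + 2994/235) - 22963)*(-1/3967) = (38352274/3217385 - 22963)*(-1/3967) = -73842459481/3217385*(-1/3967) = 73842459481/12763366295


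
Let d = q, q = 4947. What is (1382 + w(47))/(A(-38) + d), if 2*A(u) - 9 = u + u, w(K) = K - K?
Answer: 2764/9827 ≈ 0.28127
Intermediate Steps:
w(K) = 0
d = 4947
A(u) = 9/2 + u (A(u) = 9/2 + (u + u)/2 = 9/2 + (2*u)/2 = 9/2 + u)
(1382 + w(47))/(A(-38) + d) = (1382 + 0)/((9/2 - 38) + 4947) = 1382/(-67/2 + 4947) = 1382/(9827/2) = 1382*(2/9827) = 2764/9827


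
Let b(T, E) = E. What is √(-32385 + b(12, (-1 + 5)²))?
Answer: I*√32369 ≈ 179.91*I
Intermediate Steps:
√(-32385 + b(12, (-1 + 5)²)) = √(-32385 + (-1 + 5)²) = √(-32385 + 4²) = √(-32385 + 16) = √(-32369) = I*√32369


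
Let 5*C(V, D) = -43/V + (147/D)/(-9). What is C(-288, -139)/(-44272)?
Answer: -10681/8861483520 ≈ -1.2053e-6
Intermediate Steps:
C(V, D) = -49/(15*D) - 43/(5*V) (C(V, D) = (-43/V + (147/D)/(-9))/5 = (-43/V + (147/D)*(-1/9))/5 = (-43/V - 49/(3*D))/5 = -49/(15*D) - 43/(5*V))
C(-288, -139)/(-44272) = (-49/15/(-139) - 43/5/(-288))/(-44272) = (-49/15*(-1/139) - 43/5*(-1/288))*(-1/44272) = (49/2085 + 43/1440)*(-1/44272) = (10681/200160)*(-1/44272) = -10681/8861483520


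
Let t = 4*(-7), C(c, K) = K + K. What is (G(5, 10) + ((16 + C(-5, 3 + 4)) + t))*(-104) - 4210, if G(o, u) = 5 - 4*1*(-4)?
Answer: -6602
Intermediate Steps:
G(o, u) = 21 (G(o, u) = 5 - 4*(-4) = 5 + 16 = 21)
C(c, K) = 2*K
t = -28
(G(5, 10) + ((16 + C(-5, 3 + 4)) + t))*(-104) - 4210 = (21 + ((16 + 2*(3 + 4)) - 28))*(-104) - 4210 = (21 + ((16 + 2*7) - 28))*(-104) - 4210 = (21 + ((16 + 14) - 28))*(-104) - 4210 = (21 + (30 - 28))*(-104) - 4210 = (21 + 2)*(-104) - 4210 = 23*(-104) - 4210 = -2392 - 4210 = -6602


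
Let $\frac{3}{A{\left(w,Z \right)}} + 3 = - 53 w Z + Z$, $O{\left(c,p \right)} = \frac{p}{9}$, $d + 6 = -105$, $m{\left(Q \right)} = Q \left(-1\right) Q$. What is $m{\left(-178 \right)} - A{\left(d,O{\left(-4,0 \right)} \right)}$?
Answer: $-31683$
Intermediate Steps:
$m{\left(Q \right)} = - Q^{2}$ ($m{\left(Q \right)} = - Q Q = - Q^{2}$)
$d = -111$ ($d = -6 - 105 = -111$)
$O{\left(c,p \right)} = \frac{p}{9}$ ($O{\left(c,p \right)} = p \frac{1}{9} = \frac{p}{9}$)
$A{\left(w,Z \right)} = \frac{3}{-3 + Z - 53 Z w}$ ($A{\left(w,Z \right)} = \frac{3}{-3 + \left(- 53 w Z + Z\right)} = \frac{3}{-3 - \left(- Z + 53 Z w\right)} = \frac{3}{-3 + Z - 53 Z w}$)
$m{\left(-178 \right)} - A{\left(d,O{\left(-4,0 \right)} \right)} = - \left(-178\right)^{2} - - \frac{3}{3 - \frac{1}{9} \cdot 0 + 53 \cdot \frac{1}{9} \cdot 0 \left(-111\right)} = \left(-1\right) 31684 - - \frac{3}{3 - 0 + 53 \cdot 0 \left(-111\right)} = -31684 - - \frac{3}{3 + 0 + 0} = -31684 - - \frac{3}{3} = -31684 - \left(-3\right) \frac{1}{3} = -31684 - -1 = -31684 + 1 = -31683$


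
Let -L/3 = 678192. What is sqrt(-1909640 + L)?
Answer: 2*I*sqrt(986054) ≈ 1986.0*I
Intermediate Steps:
L = -2034576 (L = -3*678192 = -2034576)
sqrt(-1909640 + L) = sqrt(-1909640 - 2034576) = sqrt(-3944216) = 2*I*sqrt(986054)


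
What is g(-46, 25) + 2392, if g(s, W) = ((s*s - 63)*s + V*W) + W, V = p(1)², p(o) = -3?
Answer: -91796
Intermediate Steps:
V = 9 (V = (-3)² = 9)
g(s, W) = 10*W + s*(-63 + s²) (g(s, W) = ((s*s - 63)*s + 9*W) + W = ((s² - 63)*s + 9*W) + W = ((-63 + s²)*s + 9*W) + W = (s*(-63 + s²) + 9*W) + W = (9*W + s*(-63 + s²)) + W = 10*W + s*(-63 + s²))
g(-46, 25) + 2392 = ((-46)³ - 63*(-46) + 10*25) + 2392 = (-97336 + 2898 + 250) + 2392 = -94188 + 2392 = -91796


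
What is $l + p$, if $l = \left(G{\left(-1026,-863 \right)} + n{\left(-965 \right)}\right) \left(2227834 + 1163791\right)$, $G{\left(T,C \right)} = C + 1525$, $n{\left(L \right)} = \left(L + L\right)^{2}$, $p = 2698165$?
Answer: $12635711916415$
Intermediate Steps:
$n{\left(L \right)} = 4 L^{2}$ ($n{\left(L \right)} = \left(2 L\right)^{2} = 4 L^{2}$)
$G{\left(T,C \right)} = 1525 + C$
$l = 12635709218250$ ($l = \left(\left(1525 - 863\right) + 4 \left(-965\right)^{2}\right) \left(2227834 + 1163791\right) = \left(662 + 4 \cdot 931225\right) 3391625 = \left(662 + 3724900\right) 3391625 = 3725562 \cdot 3391625 = 12635709218250$)
$l + p = 12635709218250 + 2698165 = 12635711916415$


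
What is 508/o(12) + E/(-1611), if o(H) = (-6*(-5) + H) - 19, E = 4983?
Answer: 234593/12351 ≈ 18.994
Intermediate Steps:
o(H) = 11 + H (o(H) = (30 + H) - 19 = 11 + H)
508/o(12) + E/(-1611) = 508/(11 + 12) + 4983/(-1611) = 508/23 + 4983*(-1/1611) = 508*(1/23) - 1661/537 = 508/23 - 1661/537 = 234593/12351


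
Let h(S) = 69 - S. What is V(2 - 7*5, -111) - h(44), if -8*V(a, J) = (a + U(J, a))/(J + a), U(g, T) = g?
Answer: -201/8 ≈ -25.125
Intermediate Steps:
V(a, J) = -⅛ (V(a, J) = -(a + J)/(8*(J + a)) = -(J + a)/(8*(J + a)) = -⅛*1 = -⅛)
V(2 - 7*5, -111) - h(44) = -⅛ - (69 - 1*44) = -⅛ - (69 - 44) = -⅛ - 1*25 = -⅛ - 25 = -201/8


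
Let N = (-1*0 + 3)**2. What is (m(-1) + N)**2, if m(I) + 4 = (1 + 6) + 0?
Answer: 144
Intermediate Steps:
N = 9 (N = (0 + 3)**2 = 3**2 = 9)
m(I) = 3 (m(I) = -4 + ((1 + 6) + 0) = -4 + (7 + 0) = -4 + 7 = 3)
(m(-1) + N)**2 = (3 + 9)**2 = 12**2 = 144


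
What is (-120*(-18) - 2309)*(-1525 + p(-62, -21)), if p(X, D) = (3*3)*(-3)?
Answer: 231248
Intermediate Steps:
p(X, D) = -27 (p(X, D) = 9*(-3) = -27)
(-120*(-18) - 2309)*(-1525 + p(-62, -21)) = (-120*(-18) - 2309)*(-1525 - 27) = (2160 - 2309)*(-1552) = -149*(-1552) = 231248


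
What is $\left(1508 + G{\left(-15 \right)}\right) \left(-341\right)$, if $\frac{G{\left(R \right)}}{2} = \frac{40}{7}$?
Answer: $- \frac{3626876}{7} \approx -5.1813 \cdot 10^{5}$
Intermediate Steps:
$G{\left(R \right)} = \frac{80}{7}$ ($G{\left(R \right)} = 2 \cdot \frac{40}{7} = \frac{80}{7}$)
$\left(1508 + G{\left(-15 \right)}\right) \left(-341\right) = \left(1508 + \frac{80}{7}\right) \left(-341\right) = \frac{10636}{7} \left(-341\right) = - \frac{3626876}{7}$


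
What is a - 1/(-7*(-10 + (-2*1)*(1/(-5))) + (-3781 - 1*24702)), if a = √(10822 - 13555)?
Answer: 5/142079 + I*√2733 ≈ 3.5192e-5 + 52.278*I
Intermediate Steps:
a = I*√2733 (a = √(-2733) = I*√2733 ≈ 52.278*I)
a - 1/(-7*(-10 + (-2*1)*(1/(-5))) + (-3781 - 1*24702)) = I*√2733 - 1/(-7*(-10 + (-2*1)*(1/(-5))) + (-3781 - 1*24702)) = I*√2733 - 1/(-7*(-10 - 2*(-1)/5) + (-3781 - 24702)) = I*√2733 - 1/(-7*(-10 - 2*(-⅕)) - 28483) = I*√2733 - 1/(-7*(-10 + ⅖) - 28483) = I*√2733 - 1/(-7*(-48/5) - 28483) = I*√2733 - 1/(336/5 - 28483) = I*√2733 - 1/(-142079/5) = I*√2733 - 1*(-5/142079) = I*√2733 + 5/142079 = 5/142079 + I*√2733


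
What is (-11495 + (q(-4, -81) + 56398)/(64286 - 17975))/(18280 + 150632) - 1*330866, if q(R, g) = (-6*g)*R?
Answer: -2588194401675803/7822483632 ≈ -3.3087e+5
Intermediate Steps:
q(R, g) = -6*R*g
(-11495 + (q(-4, -81) + 56398)/(64286 - 17975))/(18280 + 150632) - 1*330866 = (-11495 + (-6*(-4)*(-81) + 56398)/(64286 - 17975))/(18280 + 150632) - 1*330866 = (-11495 + (-1944 + 56398)/46311)/168912 - 330866 = (-11495 + 54454*(1/46311))*(1/168912) - 330866 = (-11495 + 54454/46311)*(1/168912) - 330866 = -532290491/46311*1/168912 - 330866 = -532290491/7822483632 - 330866 = -2588194401675803/7822483632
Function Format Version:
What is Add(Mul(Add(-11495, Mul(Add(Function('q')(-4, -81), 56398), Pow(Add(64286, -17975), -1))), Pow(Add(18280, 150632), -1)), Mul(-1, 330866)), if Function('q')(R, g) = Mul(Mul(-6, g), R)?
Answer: Rational(-2588194401675803, 7822483632) ≈ -3.3087e+5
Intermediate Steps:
Function('q')(R, g) = Mul(-6, R, g)
Add(Mul(Add(-11495, Mul(Add(Function('q')(-4, -81), 56398), Pow(Add(64286, -17975), -1))), Pow(Add(18280, 150632), -1)), Mul(-1, 330866)) = Add(Mul(Add(-11495, Mul(Add(Mul(-6, -4, -81), 56398), Pow(Add(64286, -17975), -1))), Pow(Add(18280, 150632), -1)), Mul(-1, 330866)) = Add(Mul(Add(-11495, Mul(Add(-1944, 56398), Pow(46311, -1))), Pow(168912, -1)), -330866) = Add(Mul(Add(-11495, Mul(54454, Rational(1, 46311))), Rational(1, 168912)), -330866) = Add(Mul(Add(-11495, Rational(54454, 46311)), Rational(1, 168912)), -330866) = Add(Mul(Rational(-532290491, 46311), Rational(1, 168912)), -330866) = Add(Rational(-532290491, 7822483632), -330866) = Rational(-2588194401675803, 7822483632)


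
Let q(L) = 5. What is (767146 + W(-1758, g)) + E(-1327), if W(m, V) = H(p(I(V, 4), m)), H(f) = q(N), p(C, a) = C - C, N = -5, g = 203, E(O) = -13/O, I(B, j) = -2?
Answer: 1018009390/1327 ≈ 7.6715e+5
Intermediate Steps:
p(C, a) = 0
H(f) = 5
W(m, V) = 5
(767146 + W(-1758, g)) + E(-1327) = (767146 + 5) - 13/(-1327) = 767151 - 13*(-1/1327) = 767151 + 13/1327 = 1018009390/1327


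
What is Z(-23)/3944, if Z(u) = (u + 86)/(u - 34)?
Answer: -21/74936 ≈ -0.00028024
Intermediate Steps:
Z(u) = (86 + u)/(-34 + u)
Z(-23)/3944 = ((86 - 23)/(-34 - 23))/3944 = (63/(-57))*(1/3944) = -1/57*63*(1/3944) = -21/19*1/3944 = -21/74936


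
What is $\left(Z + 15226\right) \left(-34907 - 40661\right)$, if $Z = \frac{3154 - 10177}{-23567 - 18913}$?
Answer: $- \frac{1018290612223}{885} \approx -1.1506 \cdot 10^{9}$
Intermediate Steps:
$Z = \frac{2341}{14160}$ ($Z = - \frac{7023}{-42480} = \left(-7023\right) \left(- \frac{1}{42480}\right) = \frac{2341}{14160} \approx 0.16532$)
$\left(Z + 15226\right) \left(-34907 - 40661\right) = \left(\frac{2341}{14160} + 15226\right) \left(-34907 - 40661\right) = \frac{215602501}{14160} \left(-75568\right) = - \frac{1018290612223}{885}$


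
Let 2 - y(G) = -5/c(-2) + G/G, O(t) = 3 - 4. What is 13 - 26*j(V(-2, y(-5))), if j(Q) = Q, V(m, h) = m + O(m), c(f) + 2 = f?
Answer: 91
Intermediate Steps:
c(f) = -2 + f
O(t) = -1
y(G) = -1/4 (y(G) = 2 - (-5/(-2 - 2) + G/G) = 2 - (-5/(-4) + 1) = 2 - (-5*(-1/4) + 1) = 2 - (5/4 + 1) = 2 - 1*9/4 = 2 - 9/4 = -1/4)
V(m, h) = -1 + m (V(m, h) = m - 1 = -1 + m)
13 - 26*j(V(-2, y(-5))) = 13 - 26*(-1 - 2) = 13 - 26*(-3) = 13 + 78 = 91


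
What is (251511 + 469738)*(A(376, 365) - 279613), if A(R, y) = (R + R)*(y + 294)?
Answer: 155757327795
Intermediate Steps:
A(R, y) = 2*R*(294 + y) (A(R, y) = (2*R)*(294 + y) = 2*R*(294 + y))
(251511 + 469738)*(A(376, 365) - 279613) = (251511 + 469738)*(2*376*(294 + 365) - 279613) = 721249*(2*376*659 - 279613) = 721249*(495568 - 279613) = 721249*215955 = 155757327795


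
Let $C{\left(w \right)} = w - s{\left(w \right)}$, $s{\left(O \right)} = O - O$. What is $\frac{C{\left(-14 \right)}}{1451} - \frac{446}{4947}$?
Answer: $- \frac{716404}{7178097} \approx -0.099804$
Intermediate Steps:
$s{\left(O \right)} = 0$
$C{\left(w \right)} = w$ ($C{\left(w \right)} = w - 0 = w + 0 = w$)
$\frac{C{\left(-14 \right)}}{1451} - \frac{446}{4947} = - \frac{14}{1451} - \frac{446}{4947} = - \frac{716404}{7178097}$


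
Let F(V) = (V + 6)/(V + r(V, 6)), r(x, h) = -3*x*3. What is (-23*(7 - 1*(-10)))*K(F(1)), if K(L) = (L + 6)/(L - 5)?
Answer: 16031/47 ≈ 341.08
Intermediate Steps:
r(x, h) = -9*x
F(V) = -(6 + V)/(8*V) (F(V) = (V + 6)/(V - 9*V) = (6 + V)/((-8*V)) = (6 + V)*(-1/(8*V)) = -(6 + V)/(8*V))
K(L) = (6 + L)/(-5 + L)
(-23*(7 - 1*(-10)))*K(F(1)) = (-23*(7 - 1*(-10)))*((6 + (1/8)*(-6 - 1*1)/1)/(-5 + (1/8)*(-6 - 1*1)/1)) = (-23*(7 + 10))*((6 + (1/8)*1*(-6 - 1))/(-5 + (1/8)*1*(-6 - 1))) = (-23*17)*((6 + (1/8)*1*(-7))/(-5 + (1/8)*1*(-7))) = -391*(6 - 7/8)/(-5 - 7/8) = -391*41/((-47/8)*8) = -(-3128)*41/(47*8) = -391*(-41/47) = 16031/47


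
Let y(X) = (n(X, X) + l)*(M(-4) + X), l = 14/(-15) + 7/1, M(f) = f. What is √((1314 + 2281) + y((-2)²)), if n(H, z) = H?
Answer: √3595 ≈ 59.958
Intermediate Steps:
l = 91/15 (l = 14*(-1/15) + 7*1 = -14/15 + 7 = 91/15 ≈ 6.0667)
y(X) = (-4 + X)*(91/15 + X) (y(X) = (X + 91/15)*(-4 + X) = (91/15 + X)*(-4 + X) = (-4 + X)*(91/15 + X))
√((1314 + 2281) + y((-2)²)) = √((1314 + 2281) + (-364/15 + ((-2)²)² + (31/15)*(-2)²)) = √(3595 + (-364/15 + 4² + (31/15)*4)) = √(3595 + (-364/15 + 16 + 124/15)) = √(3595 + 0) = √3595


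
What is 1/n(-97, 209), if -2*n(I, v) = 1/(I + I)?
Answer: 388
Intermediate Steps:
n(I, v) = -1/(4*I) (n(I, v) = -1/(2*(I + I)) = -1/(2*I)/2 = -1/(4*I))
1/n(-97, 209) = 1/(-¼/(-97)) = 1/(-¼*(-1/97)) = 1/(1/388) = 388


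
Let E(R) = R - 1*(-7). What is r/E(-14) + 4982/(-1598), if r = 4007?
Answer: -68490/119 ≈ -575.55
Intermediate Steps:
E(R) = 7 + R (E(R) = R + 7 = 7 + R)
r/E(-14) + 4982/(-1598) = 4007/(7 - 14) + 4982/(-1598) = 4007/(-7) + 4982*(-1/1598) = 4007*(-1/7) - 53/17 = -4007/7 - 53/17 = -68490/119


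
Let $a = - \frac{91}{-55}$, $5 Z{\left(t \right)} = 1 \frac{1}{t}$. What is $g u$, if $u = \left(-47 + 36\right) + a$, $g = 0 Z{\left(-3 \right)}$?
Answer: $0$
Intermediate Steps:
$Z{\left(t \right)} = \frac{1}{5 t}$ ($Z{\left(t \right)} = \frac{1 \frac{1}{t}}{5} = \frac{1}{5 t}$)
$a = \frac{91}{55}$ ($a = \left(-91\right) \left(- \frac{1}{55}\right) = \frac{91}{55} \approx 1.6545$)
$g = 0$ ($g = 0 \frac{1}{5 \left(-3\right)} = 0 \cdot \frac{1}{5} \left(- \frac{1}{3}\right) = 0 \left(- \frac{1}{15}\right) = 0$)
$u = - \frac{514}{55}$ ($u = \left(-47 + 36\right) + \frac{91}{55} = -11 + \frac{91}{55} = - \frac{514}{55} \approx -9.3455$)
$g u = 0 \left(- \frac{514}{55}\right) = 0$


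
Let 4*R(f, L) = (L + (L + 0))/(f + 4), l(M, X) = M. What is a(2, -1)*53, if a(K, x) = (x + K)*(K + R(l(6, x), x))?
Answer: 2067/20 ≈ 103.35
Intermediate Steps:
R(f, L) = L/(2*(4 + f)) (R(f, L) = ((L + (L + 0))/(f + 4))/4 = ((L + L)/(4 + f))/4 = ((2*L)/(4 + f))/4 = (2*L/(4 + f))/4 = L/(2*(4 + f)))
a(K, x) = (K + x)*(K + x/20) (a(K, x) = (x + K)*(K + x/(2*(4 + 6))) = (K + x)*(K + (1/2)*x/10) = (K + x)*(K + (1/2)*x*(1/10)) = (K + x)*(K + x/20))
a(2, -1)*53 = (2**2 + (1/20)*(-1)**2 + (21/20)*2*(-1))*53 = (4 + (1/20)*1 - 21/10)*53 = (4 + 1/20 - 21/10)*53 = (39/20)*53 = 2067/20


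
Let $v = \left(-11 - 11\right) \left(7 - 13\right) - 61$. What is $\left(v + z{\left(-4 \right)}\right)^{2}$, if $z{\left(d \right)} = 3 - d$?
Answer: $6084$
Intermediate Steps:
$v = 71$ ($v = \left(-22\right) \left(-6\right) - 61 = 132 - 61 = 71$)
$\left(v + z{\left(-4 \right)}\right)^{2} = \left(71 + \left(3 - -4\right)\right)^{2} = \left(71 + \left(3 + 4\right)\right)^{2} = \left(71 + 7\right)^{2} = 78^{2} = 6084$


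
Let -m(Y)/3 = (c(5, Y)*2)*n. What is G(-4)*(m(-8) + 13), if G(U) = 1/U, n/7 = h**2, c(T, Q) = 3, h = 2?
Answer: 491/4 ≈ 122.75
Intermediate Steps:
n = 28 (n = 7*2**2 = 7*4 = 28)
m(Y) = -504 (m(Y) = -3*3*2*28 = -18*28 = -3*168 = -504)
G(-4)*(m(-8) + 13) = (-504 + 13)/(-4) = -1/4*(-491) = 491/4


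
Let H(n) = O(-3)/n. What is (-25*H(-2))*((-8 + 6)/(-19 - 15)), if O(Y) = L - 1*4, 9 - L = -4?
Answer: 225/34 ≈ 6.6176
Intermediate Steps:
L = 13 (L = 9 - 1*(-4) = 9 + 4 = 13)
O(Y) = 9 (O(Y) = 13 - 1*4 = 13 - 4 = 9)
H(n) = 9/n
(-25*H(-2))*((-8 + 6)/(-19 - 15)) = (-225/(-2))*((-8 + 6)/(-19 - 15)) = (-225*(-1)/2)*(-2/(-34)) = (-25*(-9/2))*(-2*(-1/34)) = (225/2)*(1/17) = 225/34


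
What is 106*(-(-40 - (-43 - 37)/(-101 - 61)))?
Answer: 347680/81 ≈ 4292.3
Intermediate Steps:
106*(-(-40 - (-43 - 37)/(-101 - 61))) = 106*(-(-40 - (-80)/(-162))) = 106*(-(-40 - (-80)*(-1)/162)) = 106*(-(-40 - 1*40/81)) = 106*(-(-40 - 40/81)) = 106*(-1*(-3280/81)) = 106*(3280/81) = 347680/81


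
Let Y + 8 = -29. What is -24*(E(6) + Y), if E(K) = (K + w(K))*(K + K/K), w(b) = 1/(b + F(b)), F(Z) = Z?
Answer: -134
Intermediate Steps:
Y = -37 (Y = -8 - 29 = -37)
w(b) = 1/(2*b) (w(b) = 1/(b + b) = 1/(2*b))
E(K) = (1 + K)*(K + 1/(2*K)) (E(K) = (K + 1/(2*K))*(K + K/K) = (K + 1/(2*K))*(K + 1) = (K + 1/(2*K))*(1 + K) = (1 + K)*(K + 1/(2*K)))
-24*(E(6) + Y) = -24*((1/2 + 6 + 6**2 + (1/2)/6) - 37) = -24*((1/2 + 6 + 36 + (1/2)*(1/6)) - 37) = -24*((1/2 + 6 + 36 + 1/12) - 37) = -24*(511/12 - 37) = -24*67/12 = -134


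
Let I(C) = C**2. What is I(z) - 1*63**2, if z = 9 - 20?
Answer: -3848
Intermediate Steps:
z = -11
I(z) - 1*63**2 = (-11)**2 - 1*63**2 = 121 - 1*3969 = 121 - 3969 = -3848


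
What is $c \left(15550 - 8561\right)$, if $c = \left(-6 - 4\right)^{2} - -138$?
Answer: $1663382$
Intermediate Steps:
$c = 238$ ($c = \left(-10\right)^{2} + 138 = 100 + 138 = 238$)
$c \left(15550 - 8561\right) = 238 \left(15550 - 8561\right) = 238 \cdot 6989 = 1663382$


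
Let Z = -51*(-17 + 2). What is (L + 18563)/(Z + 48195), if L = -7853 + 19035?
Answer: 661/1088 ≈ 0.60754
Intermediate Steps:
L = 11182
Z = 765 (Z = -51*(-15) = 765)
(L + 18563)/(Z + 48195) = (11182 + 18563)/(765 + 48195) = 29745/48960 = 29745*(1/48960) = 661/1088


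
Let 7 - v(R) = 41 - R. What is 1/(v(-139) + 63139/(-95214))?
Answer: -95214/16535161 ≈ -0.0057583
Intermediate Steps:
v(R) = -34 + R (v(R) = 7 - (41 - R) = 7 + (-41 + R) = -34 + R)
1/(v(-139) + 63139/(-95214)) = 1/((-34 - 139) + 63139/(-95214)) = 1/(-173 + 63139*(-1/95214)) = 1/(-173 - 63139/95214) = 1/(-16535161/95214) = -95214/16535161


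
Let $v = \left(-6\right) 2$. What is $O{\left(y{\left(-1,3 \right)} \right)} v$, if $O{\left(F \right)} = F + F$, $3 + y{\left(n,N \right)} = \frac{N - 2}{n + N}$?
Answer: $60$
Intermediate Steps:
$y{\left(n,N \right)} = -3 + \frac{-2 + N}{N + n}$ ($y{\left(n,N \right)} = -3 + \frac{N - 2}{n + N} = -3 + \frac{-2 + N}{N + n}$)
$O{\left(F \right)} = 2 F$
$v = -12$
$O{\left(y{\left(-1,3 \right)} \right)} v = 2 \frac{-2 - -3 - 6}{3 - 1} \left(-12\right) = 2 \frac{-2 + 3 - 6}{2} \left(-12\right) = 2 \cdot \frac{1}{2} \left(-5\right) \left(-12\right) = 2 \left(- \frac{5}{2}\right) \left(-12\right) = \left(-5\right) \left(-12\right) = 60$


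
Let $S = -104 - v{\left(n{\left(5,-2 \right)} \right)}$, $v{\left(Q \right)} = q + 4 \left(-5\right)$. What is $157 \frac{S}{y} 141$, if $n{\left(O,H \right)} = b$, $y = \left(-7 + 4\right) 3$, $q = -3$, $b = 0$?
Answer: $199233$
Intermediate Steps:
$y = -9$ ($y = \left(-3\right) 3 = -9$)
$n{\left(O,H \right)} = 0$
$v{\left(Q \right)} = -23$ ($v{\left(Q \right)} = -3 + 4 \left(-5\right) = -3 - 20 = -23$)
$S = -81$ ($S = -104 - -23 = -104 + 23 = -81$)
$157 \frac{S}{y} 141 = 157 \left(- \frac{81}{-9}\right) 141 = 157 \left(\left(-81\right) \left(- \frac{1}{9}\right)\right) 141 = 157 \cdot 9 \cdot 141 = 1413 \cdot 141 = 199233$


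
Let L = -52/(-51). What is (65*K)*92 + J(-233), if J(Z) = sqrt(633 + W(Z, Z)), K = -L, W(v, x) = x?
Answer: -309940/51 ≈ -6077.3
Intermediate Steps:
L = 52/51 (L = -52*(-1/51) = 52/51 ≈ 1.0196)
K = -52/51 (K = -1*52/51 = -52/51 ≈ -1.0196)
J(Z) = sqrt(633 + Z)
(65*K)*92 + J(-233) = (65*(-52/51))*92 + sqrt(633 - 233) = -3380/51*92 + sqrt(400) = -310960/51 + 20 = -309940/51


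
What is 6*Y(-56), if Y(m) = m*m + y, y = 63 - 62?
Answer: 18822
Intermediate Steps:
y = 1
Y(m) = 1 + m² (Y(m) = m*m + 1 = m² + 1 = 1 + m²)
6*Y(-56) = 6*(1 + (-56)²) = 6*(1 + 3136) = 6*3137 = 18822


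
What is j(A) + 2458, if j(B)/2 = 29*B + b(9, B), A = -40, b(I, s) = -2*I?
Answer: 102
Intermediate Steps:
j(B) = -36 + 58*B (j(B) = 2*(29*B - 2*9) = 2*(29*B - 18) = 2*(-18 + 29*B) = -36 + 58*B)
j(A) + 2458 = (-36 + 58*(-40)) + 2458 = (-36 - 2320) + 2458 = -2356 + 2458 = 102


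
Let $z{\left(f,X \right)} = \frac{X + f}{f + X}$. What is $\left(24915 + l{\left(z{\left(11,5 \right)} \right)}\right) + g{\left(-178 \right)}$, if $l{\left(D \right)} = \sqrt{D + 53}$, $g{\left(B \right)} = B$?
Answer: $24737 + 3 \sqrt{6} \approx 24744.0$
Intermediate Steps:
$z{\left(f,X \right)} = 1$ ($z{\left(f,X \right)} = \frac{X + f}{X + f} = 1$)
$l{\left(D \right)} = \sqrt{53 + D}$
$\left(24915 + l{\left(z{\left(11,5 \right)} \right)}\right) + g{\left(-178 \right)} = \left(24915 + \sqrt{53 + 1}\right) - 178 = \left(24915 + \sqrt{54}\right) - 178 = \left(24915 + 3 \sqrt{6}\right) - 178 = 24737 + 3 \sqrt{6}$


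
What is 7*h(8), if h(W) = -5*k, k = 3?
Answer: -105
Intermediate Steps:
h(W) = -15 (h(W) = -5*3 = -15)
7*h(8) = 7*(-15) = -105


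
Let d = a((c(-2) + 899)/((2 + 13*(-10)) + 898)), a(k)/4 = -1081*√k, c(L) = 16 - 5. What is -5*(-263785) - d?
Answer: 1318925 + 4324*√143/11 ≈ 1.3236e+6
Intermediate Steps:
c(L) = 11
a(k) = -4324*√k (a(k) = 4*(-1081*√k) = -4324*√k)
d = -4324*√143/11 (d = -4324*√(11 + 899)/√((2 + 13*(-10)) + 898) = -4324*√910/√((2 - 130) + 898) = -4324*√910/√(-128 + 898) = -4324*√143/11 ≈ -4700.7)
-5*(-263785) - d = -5*(-263785) - (-4324)*√143/11 = 1318925 + 4324*√143/11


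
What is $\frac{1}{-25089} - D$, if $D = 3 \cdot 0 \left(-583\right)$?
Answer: $- \frac{1}{25089} \approx -3.9858 \cdot 10^{-5}$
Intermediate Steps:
$D = 0$ ($D = 0 \left(-583\right) = 0$)
$\frac{1}{-25089} - D = \frac{1}{-25089} - 0 = - \frac{1}{25089} + 0 = - \frac{1}{25089}$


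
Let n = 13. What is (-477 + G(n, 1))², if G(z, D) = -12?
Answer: 239121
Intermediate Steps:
(-477 + G(n, 1))² = (-477 - 12)² = (-489)² = 239121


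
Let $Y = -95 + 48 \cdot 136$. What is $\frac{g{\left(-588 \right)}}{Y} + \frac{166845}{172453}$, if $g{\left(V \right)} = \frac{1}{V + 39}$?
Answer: $\frac{589249150412}{609055191801} \approx 0.96748$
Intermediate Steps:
$Y = 6433$ ($Y = -95 + 6528 = 6433$)
$g{\left(V \right)} = \frac{1}{39 + V}$
$\frac{g{\left(-588 \right)}}{Y} + \frac{166845}{172453} = \frac{1}{\left(39 - 588\right) 6433} + \frac{166845}{172453} = \frac{1}{-549} \cdot \frac{1}{6433} + 166845 \cdot \frac{1}{172453} = \left(- \frac{1}{549}\right) \frac{1}{6433} + \frac{166845}{172453} = - \frac{1}{3531717} + \frac{166845}{172453} = \frac{589249150412}{609055191801}$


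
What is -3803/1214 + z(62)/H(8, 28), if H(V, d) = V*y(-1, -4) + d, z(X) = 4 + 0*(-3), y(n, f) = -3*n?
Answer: -48225/15782 ≈ -3.0557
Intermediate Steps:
z(X) = 4 (z(X) = 4 + 0 = 4)
H(V, d) = d + 3*V (H(V, d) = V*(-3*(-1)) + d = V*3 + d = 3*V + d = d + 3*V)
-3803/1214 + z(62)/H(8, 28) = -3803/1214 + 4/(28 + 3*8) = -3803*1/1214 + 4/(28 + 24) = -3803/1214 + 4/52 = -3803/1214 + 4*(1/52) = -3803/1214 + 1/13 = -48225/15782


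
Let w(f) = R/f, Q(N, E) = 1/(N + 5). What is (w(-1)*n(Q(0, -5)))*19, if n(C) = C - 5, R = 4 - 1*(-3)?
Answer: 3192/5 ≈ 638.40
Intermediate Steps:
Q(N, E) = 1/(5 + N)
R = 7 (R = 4 + 3 = 7)
w(f) = 7/f
n(C) = -5 + C
(w(-1)*n(Q(0, -5)))*19 = ((7/(-1))*(-5 + 1/(5 + 0)))*19 = ((7*(-1))*(-5 + 1/5))*19 = -7*(-5 + ⅕)*19 = -7*(-24/5)*19 = (168/5)*19 = 3192/5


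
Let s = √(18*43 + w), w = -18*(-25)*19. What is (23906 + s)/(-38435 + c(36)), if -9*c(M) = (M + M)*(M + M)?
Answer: -23906/39011 - 6*√259/39011 ≈ -0.61528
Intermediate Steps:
w = 8550 (w = 450*19 = 8550)
c(M) = -4*M²/9 (c(M) = -(M + M)*(M + M)/9 = -2*M*2*M/9 = -4*M²/9)
s = 6*√259 (s = √(18*43 + 8550) = √(774 + 8550) = √9324 = 6*√259 ≈ 96.561)
(23906 + s)/(-38435 + c(36)) = (23906 + 6*√259)/(-38435 - 4/9*36²) = (23906 + 6*√259)/(-38435 - 4/9*1296) = (23906 + 6*√259)/(-38435 - 576) = (23906 + 6*√259)/(-39011) = (23906 + 6*√259)*(-1/39011) = -23906/39011 - 6*√259/39011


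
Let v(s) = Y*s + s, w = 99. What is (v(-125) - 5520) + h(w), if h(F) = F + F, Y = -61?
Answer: 2178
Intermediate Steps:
h(F) = 2*F
v(s) = -60*s (v(s) = -61*s + s = -60*s)
(v(-125) - 5520) + h(w) = (-60*(-125) - 5520) + 2*99 = (7500 - 5520) + 198 = 1980 + 198 = 2178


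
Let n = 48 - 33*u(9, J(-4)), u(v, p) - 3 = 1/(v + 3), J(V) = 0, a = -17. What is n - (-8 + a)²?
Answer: -2715/4 ≈ -678.75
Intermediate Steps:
u(v, p) = 3 + 1/(3 + v) (u(v, p) = 3 + 1/(v + 3) = 3 + 1/(3 + v))
n = -215/4 (n = 48 - 33*(10 + 3*9)/(3 + 9) = 48 - 33*(10 + 27)/12 = 48 - 11*37/4 = 48 - 33*37/12 = 48 - 407/4 = -215/4 ≈ -53.750)
n - (-8 + a)² = -215/4 - (-8 - 17)² = -215/4 - 1*(-25)² = -215/4 - 1*625 = -215/4 - 625 = -2715/4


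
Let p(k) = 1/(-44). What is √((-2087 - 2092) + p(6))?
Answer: I*√2022647/22 ≈ 64.645*I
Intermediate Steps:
p(k) = -1/44
√((-2087 - 2092) + p(6)) = √((-2087 - 2092) - 1/44) = √(-4179 - 1/44) = √(-183877/44) = I*√2022647/22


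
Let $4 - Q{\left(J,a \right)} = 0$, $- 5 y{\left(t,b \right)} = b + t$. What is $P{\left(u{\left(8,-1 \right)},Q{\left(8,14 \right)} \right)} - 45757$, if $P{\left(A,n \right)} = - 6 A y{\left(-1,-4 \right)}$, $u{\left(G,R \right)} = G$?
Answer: $-45805$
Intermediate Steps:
$y{\left(t,b \right)} = - \frac{b}{5} - \frac{t}{5}$ ($y{\left(t,b \right)} = - \frac{b + t}{5} = - \frac{b}{5} - \frac{t}{5}$)
$Q{\left(J,a \right)} = 4$ ($Q{\left(J,a \right)} = 4 - 0 = 4 + 0 = 4$)
$P{\left(A,n \right)} = - 6 A$ ($P{\left(A,n \right)} = - 6 A \left(\left(- \frac{1}{5}\right) \left(-4\right) - - \frac{1}{5}\right) = - 6 A \left(\frac{4}{5} + \frac{1}{5}\right) = - 6 A 1 = - 6 A$)
$P{\left(u{\left(8,-1 \right)},Q{\left(8,14 \right)} \right)} - 45757 = \left(-6\right) 8 - 45757 = -48 - 45757 = -45805$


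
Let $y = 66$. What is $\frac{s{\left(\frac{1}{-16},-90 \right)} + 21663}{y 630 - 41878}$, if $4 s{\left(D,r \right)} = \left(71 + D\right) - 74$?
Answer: $- \frac{1386383}{19072} \approx -72.692$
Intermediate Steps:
$s{\left(D,r \right)} = - \frac{3}{4} + \frac{D}{4}$ ($s{\left(D,r \right)} = \frac{\left(71 + D\right) - 74}{4} = \frac{-3 + D}{4} = - \frac{3}{4} + \frac{D}{4}$)
$\frac{s{\left(\frac{1}{-16},-90 \right)} + 21663}{y 630 - 41878} = \frac{\left(- \frac{3}{4} + \frac{1}{4 \left(-16\right)}\right) + 21663}{66 \cdot 630 - 41878} = \frac{\left(- \frac{3}{4} + \frac{1}{4} \left(- \frac{1}{16}\right)\right) + 21663}{41580 - 41878} = \frac{\left(- \frac{3}{4} - \frac{1}{64}\right) + 21663}{-298} = \left(- \frac{49}{64} + 21663\right) \left(- \frac{1}{298}\right) = \frac{1386383}{64} \left(- \frac{1}{298}\right) = - \frac{1386383}{19072}$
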